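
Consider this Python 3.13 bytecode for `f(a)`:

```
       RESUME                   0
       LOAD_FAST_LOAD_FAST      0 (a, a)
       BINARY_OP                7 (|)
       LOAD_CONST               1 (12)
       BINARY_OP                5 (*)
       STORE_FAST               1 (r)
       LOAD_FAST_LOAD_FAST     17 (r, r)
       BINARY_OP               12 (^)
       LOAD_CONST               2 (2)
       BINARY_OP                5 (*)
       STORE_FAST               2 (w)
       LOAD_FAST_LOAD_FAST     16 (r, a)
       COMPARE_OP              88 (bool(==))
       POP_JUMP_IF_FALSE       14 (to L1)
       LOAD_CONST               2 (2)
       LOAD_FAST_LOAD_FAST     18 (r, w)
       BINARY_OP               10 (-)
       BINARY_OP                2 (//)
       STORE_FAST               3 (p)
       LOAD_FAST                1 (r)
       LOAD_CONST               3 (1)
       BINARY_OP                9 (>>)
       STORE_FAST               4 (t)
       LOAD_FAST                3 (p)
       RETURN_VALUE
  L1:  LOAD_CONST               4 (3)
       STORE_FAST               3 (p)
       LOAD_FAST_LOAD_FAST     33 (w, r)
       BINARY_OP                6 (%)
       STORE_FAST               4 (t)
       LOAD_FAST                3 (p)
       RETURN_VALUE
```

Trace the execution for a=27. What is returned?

LOAD_FAST_LOAD_FAST a,a → push 27,27. Stack: [27, 27]
BINARY_OP | → 27 | 27 = 27. Stack: [27]
LOAD_CONST → push 12. Stack: [27, 12]
BINARY_OP * → 27 * 12 = 324. Stack: [324]
STORE_FAST r → r=324. Stack: []
LOAD_FAST_LOAD_FAST r,r → push 324,324. Stack: [324, 324]
BINARY_OP ^ → 324 ^ 324 = 0. Stack: [0]
LOAD_CONST → push 2. Stack: [0, 2]
BINARY_OP * → 0 * 2 = 0. Stack: [0]
STORE_FAST w → w=0. Stack: []
LOAD_FAST_LOAD_FAST r,a → push 324,27. Stack: [324, 27]
COMPARE_OP bool(==) → 324 vs 27 = False. Stack: [False]
POP_JUMP_IF_FALSE → pop False; jump. Stack: []
LOAD_CONST → push 3. Stack: [3]
STORE_FAST p → p=3. Stack: []
LOAD_FAST_LOAD_FAST w,r → push 0,324. Stack: [0, 324]
BINARY_OP % → 0 % 324 = 0. Stack: [0]
STORE_FAST t → t=0. Stack: []
LOAD_FAST p → push 3. Stack: [3]
RETURN_VALUE → return 3.

3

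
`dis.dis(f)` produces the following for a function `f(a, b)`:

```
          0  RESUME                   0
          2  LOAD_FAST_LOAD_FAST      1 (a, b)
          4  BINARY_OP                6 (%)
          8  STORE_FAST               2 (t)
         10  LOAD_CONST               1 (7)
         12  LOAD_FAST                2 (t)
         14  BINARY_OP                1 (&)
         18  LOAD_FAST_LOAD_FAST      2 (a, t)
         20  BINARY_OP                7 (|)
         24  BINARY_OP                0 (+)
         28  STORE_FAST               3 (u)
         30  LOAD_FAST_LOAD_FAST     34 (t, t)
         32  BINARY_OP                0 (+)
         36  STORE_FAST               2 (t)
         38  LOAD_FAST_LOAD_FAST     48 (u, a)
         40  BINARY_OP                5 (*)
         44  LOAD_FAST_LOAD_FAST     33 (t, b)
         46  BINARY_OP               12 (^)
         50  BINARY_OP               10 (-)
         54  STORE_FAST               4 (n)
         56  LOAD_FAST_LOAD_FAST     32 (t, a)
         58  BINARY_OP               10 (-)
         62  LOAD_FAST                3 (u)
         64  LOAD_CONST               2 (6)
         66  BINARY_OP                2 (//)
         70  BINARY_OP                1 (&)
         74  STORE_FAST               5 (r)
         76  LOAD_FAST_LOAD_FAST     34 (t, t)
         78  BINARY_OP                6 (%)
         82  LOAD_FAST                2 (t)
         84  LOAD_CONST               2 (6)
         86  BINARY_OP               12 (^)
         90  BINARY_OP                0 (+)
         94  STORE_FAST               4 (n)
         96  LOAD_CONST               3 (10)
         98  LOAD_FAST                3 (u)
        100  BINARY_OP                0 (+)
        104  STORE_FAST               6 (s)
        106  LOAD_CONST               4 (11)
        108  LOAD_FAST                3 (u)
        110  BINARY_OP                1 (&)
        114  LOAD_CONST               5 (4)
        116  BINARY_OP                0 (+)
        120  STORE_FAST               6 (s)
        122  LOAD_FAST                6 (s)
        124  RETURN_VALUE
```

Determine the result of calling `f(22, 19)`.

14

LOAD_FAST_LOAD_FAST a,b → push 22,19. Stack: [22, 19]
BINARY_OP % → 22 % 19 = 3. Stack: [3]
STORE_FAST t → t=3. Stack: []
LOAD_CONST → push 7. Stack: [7]
LOAD_FAST t → push 3. Stack: [7, 3]
BINARY_OP & → 7 & 3 = 3. Stack: [3]
LOAD_FAST_LOAD_FAST a,t → push 22,3. Stack: [3, 22, 3]
BINARY_OP | → 22 | 3 = 23. Stack: [3, 23]
BINARY_OP + → 3 + 23 = 26. Stack: [26]
STORE_FAST u → u=26. Stack: []
LOAD_FAST_LOAD_FAST t,t → push 3,3. Stack: [3, 3]
BINARY_OP + → 3 + 3 = 6. Stack: [6]
STORE_FAST t → t=6. Stack: []
LOAD_FAST_LOAD_FAST u,a → push 26,22. Stack: [26, 22]
BINARY_OP * → 26 * 22 = 572. Stack: [572]
LOAD_FAST_LOAD_FAST t,b → push 6,19. Stack: [572, 6, 19]
BINARY_OP ^ → 6 ^ 19 = 21. Stack: [572, 21]
BINARY_OP - → 572 - 21 = 551. Stack: [551]
STORE_FAST n → n=551. Stack: []
LOAD_FAST_LOAD_FAST t,a → push 6,22. Stack: [6, 22]
BINARY_OP - → 6 - 22 = -16. Stack: [-16]
LOAD_FAST u → push 26. Stack: [-16, 26]
LOAD_CONST → push 6. Stack: [-16, 26, 6]
BINARY_OP // → 26 // 6 = 4. Stack: [-16, 4]
BINARY_OP & → -16 & 4 = 0. Stack: [0]
STORE_FAST r → r=0. Stack: []
LOAD_FAST_LOAD_FAST t,t → push 6,6. Stack: [6, 6]
BINARY_OP % → 6 % 6 = 0. Stack: [0]
LOAD_FAST t → push 6. Stack: [0, 6]
LOAD_CONST → push 6. Stack: [0, 6, 6]
BINARY_OP ^ → 6 ^ 6 = 0. Stack: [0, 0]
BINARY_OP + → 0 + 0 = 0. Stack: [0]
STORE_FAST n → n=0. Stack: []
LOAD_CONST → push 10. Stack: [10]
LOAD_FAST u → push 26. Stack: [10, 26]
BINARY_OP + → 10 + 26 = 36. Stack: [36]
STORE_FAST s → s=36. Stack: []
LOAD_CONST → push 11. Stack: [11]
LOAD_FAST u → push 26. Stack: [11, 26]
BINARY_OP & → 11 & 26 = 10. Stack: [10]
LOAD_CONST → push 4. Stack: [10, 4]
BINARY_OP + → 10 + 4 = 14. Stack: [14]
STORE_FAST s → s=14. Stack: []
LOAD_FAST s → push 14. Stack: [14]
RETURN_VALUE → return 14.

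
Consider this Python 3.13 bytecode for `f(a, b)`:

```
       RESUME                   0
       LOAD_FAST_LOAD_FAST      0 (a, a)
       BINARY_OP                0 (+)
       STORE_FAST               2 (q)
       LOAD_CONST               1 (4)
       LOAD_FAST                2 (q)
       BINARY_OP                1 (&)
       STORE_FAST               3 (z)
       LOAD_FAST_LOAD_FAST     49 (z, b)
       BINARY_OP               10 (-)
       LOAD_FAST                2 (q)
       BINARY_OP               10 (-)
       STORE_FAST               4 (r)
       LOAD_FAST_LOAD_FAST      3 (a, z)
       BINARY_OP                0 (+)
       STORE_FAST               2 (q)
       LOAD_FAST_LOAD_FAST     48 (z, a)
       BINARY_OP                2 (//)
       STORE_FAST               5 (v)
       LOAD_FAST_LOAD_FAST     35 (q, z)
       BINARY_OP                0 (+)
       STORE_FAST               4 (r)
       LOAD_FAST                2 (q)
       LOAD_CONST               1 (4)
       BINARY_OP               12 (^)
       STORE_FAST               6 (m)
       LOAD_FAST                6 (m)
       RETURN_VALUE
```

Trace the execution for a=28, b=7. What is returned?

24

LOAD_FAST_LOAD_FAST a,a → push 28,28. Stack: [28, 28]
BINARY_OP + → 28 + 28 = 56. Stack: [56]
STORE_FAST q → q=56. Stack: []
LOAD_CONST → push 4. Stack: [4]
LOAD_FAST q → push 56. Stack: [4, 56]
BINARY_OP & → 4 & 56 = 0. Stack: [0]
STORE_FAST z → z=0. Stack: []
LOAD_FAST_LOAD_FAST z,b → push 0,7. Stack: [0, 7]
BINARY_OP - → 0 - 7 = -7. Stack: [-7]
LOAD_FAST q → push 56. Stack: [-7, 56]
BINARY_OP - → -7 - 56 = -63. Stack: [-63]
STORE_FAST r → r=-63. Stack: []
LOAD_FAST_LOAD_FAST a,z → push 28,0. Stack: [28, 0]
BINARY_OP + → 28 + 0 = 28. Stack: [28]
STORE_FAST q → q=28. Stack: []
LOAD_FAST_LOAD_FAST z,a → push 0,28. Stack: [0, 28]
BINARY_OP // → 0 // 28 = 0. Stack: [0]
STORE_FAST v → v=0. Stack: []
LOAD_FAST_LOAD_FAST q,z → push 28,0. Stack: [28, 0]
BINARY_OP + → 28 + 0 = 28. Stack: [28]
STORE_FAST r → r=28. Stack: []
LOAD_FAST q → push 28. Stack: [28]
LOAD_CONST → push 4. Stack: [28, 4]
BINARY_OP ^ → 28 ^ 4 = 24. Stack: [24]
STORE_FAST m → m=24. Stack: []
LOAD_FAST m → push 24. Stack: [24]
RETURN_VALUE → return 24.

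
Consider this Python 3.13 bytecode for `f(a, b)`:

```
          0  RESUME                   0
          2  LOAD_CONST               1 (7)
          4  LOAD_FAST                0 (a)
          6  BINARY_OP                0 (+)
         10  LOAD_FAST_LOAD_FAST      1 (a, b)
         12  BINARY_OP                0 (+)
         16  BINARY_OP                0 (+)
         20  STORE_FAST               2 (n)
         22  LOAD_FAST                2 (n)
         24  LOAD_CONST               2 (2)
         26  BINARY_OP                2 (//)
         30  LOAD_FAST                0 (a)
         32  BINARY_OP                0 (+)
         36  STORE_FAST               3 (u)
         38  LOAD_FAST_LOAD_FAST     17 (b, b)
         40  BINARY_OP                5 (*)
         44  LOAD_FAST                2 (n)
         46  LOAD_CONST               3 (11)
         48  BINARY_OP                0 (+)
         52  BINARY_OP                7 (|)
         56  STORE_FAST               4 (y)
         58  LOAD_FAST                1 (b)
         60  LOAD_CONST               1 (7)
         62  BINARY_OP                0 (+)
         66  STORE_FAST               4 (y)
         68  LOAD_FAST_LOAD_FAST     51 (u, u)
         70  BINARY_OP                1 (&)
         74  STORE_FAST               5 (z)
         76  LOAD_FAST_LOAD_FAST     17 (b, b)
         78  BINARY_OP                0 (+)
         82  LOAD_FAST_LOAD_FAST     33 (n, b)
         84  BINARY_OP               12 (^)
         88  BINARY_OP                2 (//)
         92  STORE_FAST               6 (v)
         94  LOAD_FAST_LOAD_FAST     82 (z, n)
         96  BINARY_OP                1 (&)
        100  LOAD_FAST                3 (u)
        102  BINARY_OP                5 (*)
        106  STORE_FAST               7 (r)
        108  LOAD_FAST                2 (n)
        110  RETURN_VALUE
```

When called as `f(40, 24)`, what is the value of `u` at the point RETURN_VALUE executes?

LOAD_CONST → push 7. Stack: [7]
LOAD_FAST a → push 40. Stack: [7, 40]
BINARY_OP + → 7 + 40 = 47. Stack: [47]
LOAD_FAST_LOAD_FAST a,b → push 40,24. Stack: [47, 40, 24]
BINARY_OP + → 40 + 24 = 64. Stack: [47, 64]
BINARY_OP + → 47 + 64 = 111. Stack: [111]
STORE_FAST n → n=111. Stack: []
LOAD_FAST n → push 111. Stack: [111]
LOAD_CONST → push 2. Stack: [111, 2]
BINARY_OP // → 111 // 2 = 55. Stack: [55]
LOAD_FAST a → push 40. Stack: [55, 40]
BINARY_OP + → 55 + 40 = 95. Stack: [95]
STORE_FAST u → u=95. Stack: []
LOAD_FAST_LOAD_FAST b,b → push 24,24. Stack: [24, 24]
BINARY_OP * → 24 * 24 = 576. Stack: [576]
LOAD_FAST n → push 111. Stack: [576, 111]
LOAD_CONST → push 11. Stack: [576, 111, 11]
BINARY_OP + → 111 + 11 = 122. Stack: [576, 122]
BINARY_OP | → 576 | 122 = 634. Stack: [634]
STORE_FAST y → y=634. Stack: []
LOAD_FAST b → push 24. Stack: [24]
LOAD_CONST → push 7. Stack: [24, 7]
BINARY_OP + → 24 + 7 = 31. Stack: [31]
STORE_FAST y → y=31. Stack: []
LOAD_FAST_LOAD_FAST u,u → push 95,95. Stack: [95, 95]
BINARY_OP & → 95 & 95 = 95. Stack: [95]
STORE_FAST z → z=95. Stack: []
LOAD_FAST_LOAD_FAST b,b → push 24,24. Stack: [24, 24]
BINARY_OP + → 24 + 24 = 48. Stack: [48]
LOAD_FAST_LOAD_FAST n,b → push 111,24. Stack: [48, 111, 24]
BINARY_OP ^ → 111 ^ 24 = 119. Stack: [48, 119]
BINARY_OP // → 48 // 119 = 0. Stack: [0]
STORE_FAST v → v=0. Stack: []
LOAD_FAST_LOAD_FAST z,n → push 95,111. Stack: [95, 111]
BINARY_OP & → 95 & 111 = 79. Stack: [79]
LOAD_FAST u → push 95. Stack: [79, 95]
BINARY_OP * → 79 * 95 = 7505. Stack: [7505]
STORE_FAST r → r=7505. Stack: []
LOAD_FAST n → push 111. Stack: [111]
RETURN_VALUE → return 111.

95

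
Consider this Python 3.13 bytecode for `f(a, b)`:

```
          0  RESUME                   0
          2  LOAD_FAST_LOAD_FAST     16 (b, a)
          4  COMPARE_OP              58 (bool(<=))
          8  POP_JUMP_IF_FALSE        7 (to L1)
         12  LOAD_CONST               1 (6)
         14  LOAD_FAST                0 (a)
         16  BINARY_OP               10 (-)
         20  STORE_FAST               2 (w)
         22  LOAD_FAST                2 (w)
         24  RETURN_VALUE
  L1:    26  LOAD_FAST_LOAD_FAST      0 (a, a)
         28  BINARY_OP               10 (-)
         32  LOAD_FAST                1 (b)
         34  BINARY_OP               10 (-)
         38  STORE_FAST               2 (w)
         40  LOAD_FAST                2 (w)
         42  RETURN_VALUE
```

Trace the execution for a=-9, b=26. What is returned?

-26

LOAD_FAST_LOAD_FAST b,a → push 26,-9. Stack: [26, -9]
COMPARE_OP bool(<=) → 26 vs -9 = False. Stack: [False]
POP_JUMP_IF_FALSE → pop False; jump. Stack: []
LOAD_FAST_LOAD_FAST a,a → push -9,-9. Stack: [-9, -9]
BINARY_OP - → -9 - -9 = 0. Stack: [0]
LOAD_FAST b → push 26. Stack: [0, 26]
BINARY_OP - → 0 - 26 = -26. Stack: [-26]
STORE_FAST w → w=-26. Stack: []
LOAD_FAST w → push -26. Stack: [-26]
RETURN_VALUE → return -26.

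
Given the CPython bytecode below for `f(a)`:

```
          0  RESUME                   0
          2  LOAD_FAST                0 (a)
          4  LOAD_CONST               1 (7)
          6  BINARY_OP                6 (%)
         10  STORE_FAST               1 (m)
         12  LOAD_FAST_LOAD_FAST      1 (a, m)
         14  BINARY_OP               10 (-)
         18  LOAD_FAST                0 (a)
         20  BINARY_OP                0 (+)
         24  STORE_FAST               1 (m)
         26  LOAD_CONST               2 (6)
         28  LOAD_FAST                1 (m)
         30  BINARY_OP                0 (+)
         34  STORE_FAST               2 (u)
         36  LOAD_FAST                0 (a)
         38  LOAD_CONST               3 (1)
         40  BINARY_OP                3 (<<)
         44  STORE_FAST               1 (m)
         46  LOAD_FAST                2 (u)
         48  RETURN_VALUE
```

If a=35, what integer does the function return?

LOAD_FAST a → push 35. Stack: [35]
LOAD_CONST → push 7. Stack: [35, 7]
BINARY_OP % → 35 % 7 = 0. Stack: [0]
STORE_FAST m → m=0. Stack: []
LOAD_FAST_LOAD_FAST a,m → push 35,0. Stack: [35, 0]
BINARY_OP - → 35 - 0 = 35. Stack: [35]
LOAD_FAST a → push 35. Stack: [35, 35]
BINARY_OP + → 35 + 35 = 70. Stack: [70]
STORE_FAST m → m=70. Stack: []
LOAD_CONST → push 6. Stack: [6]
LOAD_FAST m → push 70. Stack: [6, 70]
BINARY_OP + → 6 + 70 = 76. Stack: [76]
STORE_FAST u → u=76. Stack: []
LOAD_FAST a → push 35. Stack: [35]
LOAD_CONST → push 1. Stack: [35, 1]
BINARY_OP << → 35 << 1 = 70. Stack: [70]
STORE_FAST m → m=70. Stack: []
LOAD_FAST u → push 76. Stack: [76]
RETURN_VALUE → return 76.

76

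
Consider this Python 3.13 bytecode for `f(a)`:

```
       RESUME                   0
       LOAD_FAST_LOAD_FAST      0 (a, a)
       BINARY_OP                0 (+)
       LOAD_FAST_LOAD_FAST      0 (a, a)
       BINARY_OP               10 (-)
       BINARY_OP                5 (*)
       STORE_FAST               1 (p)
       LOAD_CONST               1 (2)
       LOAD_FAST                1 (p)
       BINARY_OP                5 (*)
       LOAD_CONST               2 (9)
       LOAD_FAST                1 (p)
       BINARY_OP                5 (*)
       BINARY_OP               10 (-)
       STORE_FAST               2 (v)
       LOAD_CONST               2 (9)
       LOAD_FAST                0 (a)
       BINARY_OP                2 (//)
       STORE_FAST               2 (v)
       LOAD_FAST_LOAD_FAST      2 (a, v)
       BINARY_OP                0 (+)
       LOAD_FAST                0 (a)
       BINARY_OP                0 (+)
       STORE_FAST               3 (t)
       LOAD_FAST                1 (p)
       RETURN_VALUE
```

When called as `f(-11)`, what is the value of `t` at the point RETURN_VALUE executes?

-23

LOAD_FAST_LOAD_FAST a,a → push -11,-11. Stack: [-11, -11]
BINARY_OP + → -11 + -11 = -22. Stack: [-22]
LOAD_FAST_LOAD_FAST a,a → push -11,-11. Stack: [-22, -11, -11]
BINARY_OP - → -11 - -11 = 0. Stack: [-22, 0]
BINARY_OP * → -22 * 0 = 0. Stack: [0]
STORE_FAST p → p=0. Stack: []
LOAD_CONST → push 2. Stack: [2]
LOAD_FAST p → push 0. Stack: [2, 0]
BINARY_OP * → 2 * 0 = 0. Stack: [0]
LOAD_CONST → push 9. Stack: [0, 9]
LOAD_FAST p → push 0. Stack: [0, 9, 0]
BINARY_OP * → 9 * 0 = 0. Stack: [0, 0]
BINARY_OP - → 0 - 0 = 0. Stack: [0]
STORE_FAST v → v=0. Stack: []
LOAD_CONST → push 9. Stack: [9]
LOAD_FAST a → push -11. Stack: [9, -11]
BINARY_OP // → 9 // -11 = -1. Stack: [-1]
STORE_FAST v → v=-1. Stack: []
LOAD_FAST_LOAD_FAST a,v → push -11,-1. Stack: [-11, -1]
BINARY_OP + → -11 + -1 = -12. Stack: [-12]
LOAD_FAST a → push -11. Stack: [-12, -11]
BINARY_OP + → -12 + -11 = -23. Stack: [-23]
STORE_FAST t → t=-23. Stack: []
LOAD_FAST p → push 0. Stack: [0]
RETURN_VALUE → return 0.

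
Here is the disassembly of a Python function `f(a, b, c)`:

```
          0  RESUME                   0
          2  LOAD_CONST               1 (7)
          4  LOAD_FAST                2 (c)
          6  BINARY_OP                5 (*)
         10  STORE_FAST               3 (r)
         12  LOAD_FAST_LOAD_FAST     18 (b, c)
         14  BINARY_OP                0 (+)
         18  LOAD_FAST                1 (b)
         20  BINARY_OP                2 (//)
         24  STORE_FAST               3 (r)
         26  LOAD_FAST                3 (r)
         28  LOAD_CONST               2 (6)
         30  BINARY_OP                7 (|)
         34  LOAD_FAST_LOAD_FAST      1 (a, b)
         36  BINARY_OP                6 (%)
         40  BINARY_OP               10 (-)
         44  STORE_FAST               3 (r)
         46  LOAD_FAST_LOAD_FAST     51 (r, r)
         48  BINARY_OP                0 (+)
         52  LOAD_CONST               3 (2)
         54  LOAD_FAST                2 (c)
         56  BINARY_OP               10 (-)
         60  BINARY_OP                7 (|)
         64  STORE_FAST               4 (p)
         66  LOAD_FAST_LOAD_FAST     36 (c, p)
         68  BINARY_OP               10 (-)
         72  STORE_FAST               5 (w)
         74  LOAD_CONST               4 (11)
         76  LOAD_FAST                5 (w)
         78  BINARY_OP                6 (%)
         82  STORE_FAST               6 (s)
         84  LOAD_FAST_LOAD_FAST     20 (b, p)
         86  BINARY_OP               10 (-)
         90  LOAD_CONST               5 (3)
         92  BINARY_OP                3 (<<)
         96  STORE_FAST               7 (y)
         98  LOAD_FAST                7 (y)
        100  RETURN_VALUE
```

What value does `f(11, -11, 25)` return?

LOAD_CONST → push 7. Stack: [7]
LOAD_FAST c → push 25. Stack: [7, 25]
BINARY_OP * → 7 * 25 = 175. Stack: [175]
STORE_FAST r → r=175. Stack: []
LOAD_FAST_LOAD_FAST b,c → push -11,25. Stack: [-11, 25]
BINARY_OP + → -11 + 25 = 14. Stack: [14]
LOAD_FAST b → push -11. Stack: [14, -11]
BINARY_OP // → 14 // -11 = -2. Stack: [-2]
STORE_FAST r → r=-2. Stack: []
LOAD_FAST r → push -2. Stack: [-2]
LOAD_CONST → push 6. Stack: [-2, 6]
BINARY_OP | → -2 | 6 = -2. Stack: [-2]
LOAD_FAST_LOAD_FAST a,b → push 11,-11. Stack: [-2, 11, -11]
BINARY_OP % → 11 % -11 = 0. Stack: [-2, 0]
BINARY_OP - → -2 - 0 = -2. Stack: [-2]
STORE_FAST r → r=-2. Stack: []
LOAD_FAST_LOAD_FAST r,r → push -2,-2. Stack: [-2, -2]
BINARY_OP + → -2 + -2 = -4. Stack: [-4]
LOAD_CONST → push 2. Stack: [-4, 2]
LOAD_FAST c → push 25. Stack: [-4, 2, 25]
BINARY_OP - → 2 - 25 = -23. Stack: [-4, -23]
BINARY_OP | → -4 | -23 = -3. Stack: [-3]
STORE_FAST p → p=-3. Stack: []
LOAD_FAST_LOAD_FAST c,p → push 25,-3. Stack: [25, -3]
BINARY_OP - → 25 - -3 = 28. Stack: [28]
STORE_FAST w → w=28. Stack: []
LOAD_CONST → push 11. Stack: [11]
LOAD_FAST w → push 28. Stack: [11, 28]
BINARY_OP % → 11 % 28 = 11. Stack: [11]
STORE_FAST s → s=11. Stack: []
LOAD_FAST_LOAD_FAST b,p → push -11,-3. Stack: [-11, -3]
BINARY_OP - → -11 - -3 = -8. Stack: [-8]
LOAD_CONST → push 3. Stack: [-8, 3]
BINARY_OP << → -8 << 3 = -64. Stack: [-64]
STORE_FAST y → y=-64. Stack: []
LOAD_FAST y → push -64. Stack: [-64]
RETURN_VALUE → return -64.

-64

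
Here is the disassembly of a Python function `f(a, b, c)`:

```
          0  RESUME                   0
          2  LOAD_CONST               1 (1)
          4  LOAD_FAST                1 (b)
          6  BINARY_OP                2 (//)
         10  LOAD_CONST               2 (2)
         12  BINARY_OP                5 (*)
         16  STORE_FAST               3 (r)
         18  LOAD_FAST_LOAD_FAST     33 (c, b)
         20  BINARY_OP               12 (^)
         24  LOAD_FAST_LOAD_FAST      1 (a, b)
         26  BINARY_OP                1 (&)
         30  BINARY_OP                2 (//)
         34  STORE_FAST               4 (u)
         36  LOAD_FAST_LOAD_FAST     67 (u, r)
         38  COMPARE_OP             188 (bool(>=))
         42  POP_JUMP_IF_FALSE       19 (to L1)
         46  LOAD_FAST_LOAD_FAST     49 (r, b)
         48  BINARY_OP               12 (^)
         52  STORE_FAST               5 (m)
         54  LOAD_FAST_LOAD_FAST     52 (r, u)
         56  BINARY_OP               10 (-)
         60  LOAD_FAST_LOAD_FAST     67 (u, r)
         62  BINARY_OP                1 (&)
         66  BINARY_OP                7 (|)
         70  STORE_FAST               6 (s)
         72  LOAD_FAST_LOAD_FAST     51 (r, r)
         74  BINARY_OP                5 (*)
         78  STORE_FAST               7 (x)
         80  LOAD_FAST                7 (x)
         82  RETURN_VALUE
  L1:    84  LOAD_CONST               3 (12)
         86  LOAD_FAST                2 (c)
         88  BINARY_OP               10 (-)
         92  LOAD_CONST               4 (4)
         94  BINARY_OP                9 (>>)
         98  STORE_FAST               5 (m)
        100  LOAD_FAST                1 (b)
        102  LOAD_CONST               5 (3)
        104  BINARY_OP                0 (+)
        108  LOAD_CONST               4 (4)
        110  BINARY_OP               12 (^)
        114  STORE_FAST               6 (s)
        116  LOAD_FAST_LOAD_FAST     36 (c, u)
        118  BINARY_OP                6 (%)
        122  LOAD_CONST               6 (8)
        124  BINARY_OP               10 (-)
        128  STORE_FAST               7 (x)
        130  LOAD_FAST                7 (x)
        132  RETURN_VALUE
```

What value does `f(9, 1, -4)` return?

-9

LOAD_CONST → push 1. Stack: [1]
LOAD_FAST b → push 1. Stack: [1, 1]
BINARY_OP // → 1 // 1 = 1. Stack: [1]
LOAD_CONST → push 2. Stack: [1, 2]
BINARY_OP * → 1 * 2 = 2. Stack: [2]
STORE_FAST r → r=2. Stack: []
LOAD_FAST_LOAD_FAST c,b → push -4,1. Stack: [-4, 1]
BINARY_OP ^ → -4 ^ 1 = -3. Stack: [-3]
LOAD_FAST_LOAD_FAST a,b → push 9,1. Stack: [-3, 9, 1]
BINARY_OP & → 9 & 1 = 1. Stack: [-3, 1]
BINARY_OP // → -3 // 1 = -3. Stack: [-3]
STORE_FAST u → u=-3. Stack: []
LOAD_FAST_LOAD_FAST u,r → push -3,2. Stack: [-3, 2]
COMPARE_OP bool(>=) → -3 vs 2 = False. Stack: [False]
POP_JUMP_IF_FALSE → pop False; jump. Stack: []
LOAD_CONST → push 12. Stack: [12]
LOAD_FAST c → push -4. Stack: [12, -4]
BINARY_OP - → 12 - -4 = 16. Stack: [16]
LOAD_CONST → push 4. Stack: [16, 4]
BINARY_OP >> → 16 >> 4 = 1. Stack: [1]
STORE_FAST m → m=1. Stack: []
LOAD_FAST b → push 1. Stack: [1]
LOAD_CONST → push 3. Stack: [1, 3]
BINARY_OP + → 1 + 3 = 4. Stack: [4]
LOAD_CONST → push 4. Stack: [4, 4]
BINARY_OP ^ → 4 ^ 4 = 0. Stack: [0]
STORE_FAST s → s=0. Stack: []
LOAD_FAST_LOAD_FAST c,u → push -4,-3. Stack: [-4, -3]
BINARY_OP % → -4 % -3 = -1. Stack: [-1]
LOAD_CONST → push 8. Stack: [-1, 8]
BINARY_OP - → -1 - 8 = -9. Stack: [-9]
STORE_FAST x → x=-9. Stack: []
LOAD_FAST x → push -9. Stack: [-9]
RETURN_VALUE → return -9.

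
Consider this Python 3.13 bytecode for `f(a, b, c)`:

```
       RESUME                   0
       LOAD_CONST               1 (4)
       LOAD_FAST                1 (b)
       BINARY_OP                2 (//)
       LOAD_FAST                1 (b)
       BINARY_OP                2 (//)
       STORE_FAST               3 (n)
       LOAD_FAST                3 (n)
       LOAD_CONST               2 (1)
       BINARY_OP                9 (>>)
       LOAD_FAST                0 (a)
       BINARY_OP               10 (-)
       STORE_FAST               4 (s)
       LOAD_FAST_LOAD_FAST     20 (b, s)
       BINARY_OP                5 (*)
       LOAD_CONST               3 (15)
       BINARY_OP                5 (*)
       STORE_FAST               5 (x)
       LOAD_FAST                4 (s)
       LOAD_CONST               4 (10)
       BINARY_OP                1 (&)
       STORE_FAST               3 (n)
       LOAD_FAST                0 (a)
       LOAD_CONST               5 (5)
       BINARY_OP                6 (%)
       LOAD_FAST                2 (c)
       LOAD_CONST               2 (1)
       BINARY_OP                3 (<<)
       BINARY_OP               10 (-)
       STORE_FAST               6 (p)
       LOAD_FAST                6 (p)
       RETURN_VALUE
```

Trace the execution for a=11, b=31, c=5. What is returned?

LOAD_CONST → push 4. Stack: [4]
LOAD_FAST b → push 31. Stack: [4, 31]
BINARY_OP // → 4 // 31 = 0. Stack: [0]
LOAD_FAST b → push 31. Stack: [0, 31]
BINARY_OP // → 0 // 31 = 0. Stack: [0]
STORE_FAST n → n=0. Stack: []
LOAD_FAST n → push 0. Stack: [0]
LOAD_CONST → push 1. Stack: [0, 1]
BINARY_OP >> → 0 >> 1 = 0. Stack: [0]
LOAD_FAST a → push 11. Stack: [0, 11]
BINARY_OP - → 0 - 11 = -11. Stack: [-11]
STORE_FAST s → s=-11. Stack: []
LOAD_FAST_LOAD_FAST b,s → push 31,-11. Stack: [31, -11]
BINARY_OP * → 31 * -11 = -341. Stack: [-341]
LOAD_CONST → push 15. Stack: [-341, 15]
BINARY_OP * → -341 * 15 = -5115. Stack: [-5115]
STORE_FAST x → x=-5115. Stack: []
LOAD_FAST s → push -11. Stack: [-11]
LOAD_CONST → push 10. Stack: [-11, 10]
BINARY_OP & → -11 & 10 = 0. Stack: [0]
STORE_FAST n → n=0. Stack: []
LOAD_FAST a → push 11. Stack: [11]
LOAD_CONST → push 5. Stack: [11, 5]
BINARY_OP % → 11 % 5 = 1. Stack: [1]
LOAD_FAST c → push 5. Stack: [1, 5]
LOAD_CONST → push 1. Stack: [1, 5, 1]
BINARY_OP << → 5 << 1 = 10. Stack: [1, 10]
BINARY_OP - → 1 - 10 = -9. Stack: [-9]
STORE_FAST p → p=-9. Stack: []
LOAD_FAST p → push -9. Stack: [-9]
RETURN_VALUE → return -9.

-9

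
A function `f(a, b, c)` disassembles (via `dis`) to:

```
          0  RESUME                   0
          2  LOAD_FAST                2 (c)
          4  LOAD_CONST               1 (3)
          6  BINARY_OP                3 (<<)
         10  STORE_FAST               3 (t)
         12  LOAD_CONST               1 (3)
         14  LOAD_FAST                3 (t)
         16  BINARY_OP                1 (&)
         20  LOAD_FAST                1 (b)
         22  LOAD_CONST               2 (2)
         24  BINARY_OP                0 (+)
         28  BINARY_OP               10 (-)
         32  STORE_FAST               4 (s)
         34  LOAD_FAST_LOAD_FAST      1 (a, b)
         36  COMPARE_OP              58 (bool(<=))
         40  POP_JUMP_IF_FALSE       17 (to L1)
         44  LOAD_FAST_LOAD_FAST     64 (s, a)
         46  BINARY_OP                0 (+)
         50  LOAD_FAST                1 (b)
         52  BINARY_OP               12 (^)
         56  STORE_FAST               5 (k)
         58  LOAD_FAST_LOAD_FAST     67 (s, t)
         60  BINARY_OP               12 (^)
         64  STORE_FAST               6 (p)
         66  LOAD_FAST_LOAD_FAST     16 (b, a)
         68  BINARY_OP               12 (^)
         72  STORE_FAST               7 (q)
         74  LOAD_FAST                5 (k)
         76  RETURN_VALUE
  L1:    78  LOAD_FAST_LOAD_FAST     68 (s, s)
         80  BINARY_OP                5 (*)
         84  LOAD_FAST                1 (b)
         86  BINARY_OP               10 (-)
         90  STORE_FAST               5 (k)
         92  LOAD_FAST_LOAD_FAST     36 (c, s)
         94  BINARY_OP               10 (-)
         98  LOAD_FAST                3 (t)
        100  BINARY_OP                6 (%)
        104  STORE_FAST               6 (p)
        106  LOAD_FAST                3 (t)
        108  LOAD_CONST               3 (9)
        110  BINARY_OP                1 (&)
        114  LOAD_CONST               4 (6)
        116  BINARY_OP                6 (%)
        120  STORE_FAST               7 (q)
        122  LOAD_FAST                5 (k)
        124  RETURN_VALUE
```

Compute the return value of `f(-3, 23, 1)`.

LOAD_FAST c → push 1. Stack: [1]
LOAD_CONST → push 3. Stack: [1, 3]
BINARY_OP << → 1 << 3 = 8. Stack: [8]
STORE_FAST t → t=8. Stack: []
LOAD_CONST → push 3. Stack: [3]
LOAD_FAST t → push 8. Stack: [3, 8]
BINARY_OP & → 3 & 8 = 0. Stack: [0]
LOAD_FAST b → push 23. Stack: [0, 23]
LOAD_CONST → push 2. Stack: [0, 23, 2]
BINARY_OP + → 23 + 2 = 25. Stack: [0, 25]
BINARY_OP - → 0 - 25 = -25. Stack: [-25]
STORE_FAST s → s=-25. Stack: []
LOAD_FAST_LOAD_FAST a,b → push -3,23. Stack: [-3, 23]
COMPARE_OP bool(<=) → -3 vs 23 = True. Stack: [True]
POP_JUMP_IF_FALSE → pop True; no jump. Stack: []
LOAD_FAST_LOAD_FAST s,a → push -25,-3. Stack: [-25, -3]
BINARY_OP + → -25 + -3 = -28. Stack: [-28]
LOAD_FAST b → push 23. Stack: [-28, 23]
BINARY_OP ^ → -28 ^ 23 = -13. Stack: [-13]
STORE_FAST k → k=-13. Stack: []
LOAD_FAST_LOAD_FAST s,t → push -25,8. Stack: [-25, 8]
BINARY_OP ^ → -25 ^ 8 = -17. Stack: [-17]
STORE_FAST p → p=-17. Stack: []
LOAD_FAST_LOAD_FAST b,a → push 23,-3. Stack: [23, -3]
BINARY_OP ^ → 23 ^ -3 = -22. Stack: [-22]
STORE_FAST q → q=-22. Stack: []
LOAD_FAST k → push -13. Stack: [-13]
RETURN_VALUE → return -13.

-13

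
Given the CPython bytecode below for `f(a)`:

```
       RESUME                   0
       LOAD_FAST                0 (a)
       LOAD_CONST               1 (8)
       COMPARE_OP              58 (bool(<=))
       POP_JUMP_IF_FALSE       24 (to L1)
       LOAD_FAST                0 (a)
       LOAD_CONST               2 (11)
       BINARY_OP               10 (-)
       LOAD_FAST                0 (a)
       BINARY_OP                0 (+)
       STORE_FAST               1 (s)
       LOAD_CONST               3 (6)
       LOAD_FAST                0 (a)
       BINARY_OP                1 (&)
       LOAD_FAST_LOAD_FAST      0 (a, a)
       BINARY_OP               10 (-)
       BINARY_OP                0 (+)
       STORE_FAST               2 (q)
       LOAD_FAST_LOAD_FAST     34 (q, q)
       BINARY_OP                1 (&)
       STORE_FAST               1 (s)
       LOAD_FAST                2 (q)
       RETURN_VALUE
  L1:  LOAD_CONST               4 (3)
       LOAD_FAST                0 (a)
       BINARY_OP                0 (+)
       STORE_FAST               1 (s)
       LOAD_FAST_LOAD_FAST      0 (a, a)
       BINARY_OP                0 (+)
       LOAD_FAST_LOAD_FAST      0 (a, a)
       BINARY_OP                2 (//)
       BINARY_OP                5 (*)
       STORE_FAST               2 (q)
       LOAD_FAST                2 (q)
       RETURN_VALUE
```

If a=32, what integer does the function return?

LOAD_FAST a → push 32. Stack: [32]
LOAD_CONST → push 8. Stack: [32, 8]
COMPARE_OP bool(<=) → 32 vs 8 = False. Stack: [False]
POP_JUMP_IF_FALSE → pop False; jump. Stack: []
LOAD_CONST → push 3. Stack: [3]
LOAD_FAST a → push 32. Stack: [3, 32]
BINARY_OP + → 3 + 32 = 35. Stack: [35]
STORE_FAST s → s=35. Stack: []
LOAD_FAST_LOAD_FAST a,a → push 32,32. Stack: [32, 32]
BINARY_OP + → 32 + 32 = 64. Stack: [64]
LOAD_FAST_LOAD_FAST a,a → push 32,32. Stack: [64, 32, 32]
BINARY_OP // → 32 // 32 = 1. Stack: [64, 1]
BINARY_OP * → 64 * 1 = 64. Stack: [64]
STORE_FAST q → q=64. Stack: []
LOAD_FAST q → push 64. Stack: [64]
RETURN_VALUE → return 64.

64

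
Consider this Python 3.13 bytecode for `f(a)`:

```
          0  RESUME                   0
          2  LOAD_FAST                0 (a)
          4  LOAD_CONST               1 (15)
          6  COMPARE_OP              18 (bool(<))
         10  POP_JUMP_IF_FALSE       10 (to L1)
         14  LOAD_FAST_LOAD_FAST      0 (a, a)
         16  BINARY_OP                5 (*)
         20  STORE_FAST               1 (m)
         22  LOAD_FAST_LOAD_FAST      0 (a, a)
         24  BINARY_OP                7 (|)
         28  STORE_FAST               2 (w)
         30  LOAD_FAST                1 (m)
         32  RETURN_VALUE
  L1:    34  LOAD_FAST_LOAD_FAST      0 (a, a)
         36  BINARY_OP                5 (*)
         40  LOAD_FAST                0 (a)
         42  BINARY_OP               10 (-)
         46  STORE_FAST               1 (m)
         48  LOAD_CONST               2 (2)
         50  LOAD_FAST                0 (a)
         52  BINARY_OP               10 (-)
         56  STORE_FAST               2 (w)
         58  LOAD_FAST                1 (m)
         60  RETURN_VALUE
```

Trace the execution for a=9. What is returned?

LOAD_FAST a → push 9. Stack: [9]
LOAD_CONST → push 15. Stack: [9, 15]
COMPARE_OP bool(<) → 9 vs 15 = True. Stack: [True]
POP_JUMP_IF_FALSE → pop True; no jump. Stack: []
LOAD_FAST_LOAD_FAST a,a → push 9,9. Stack: [9, 9]
BINARY_OP * → 9 * 9 = 81. Stack: [81]
STORE_FAST m → m=81. Stack: []
LOAD_FAST_LOAD_FAST a,a → push 9,9. Stack: [9, 9]
BINARY_OP | → 9 | 9 = 9. Stack: [9]
STORE_FAST w → w=9. Stack: []
LOAD_FAST m → push 81. Stack: [81]
RETURN_VALUE → return 81.

81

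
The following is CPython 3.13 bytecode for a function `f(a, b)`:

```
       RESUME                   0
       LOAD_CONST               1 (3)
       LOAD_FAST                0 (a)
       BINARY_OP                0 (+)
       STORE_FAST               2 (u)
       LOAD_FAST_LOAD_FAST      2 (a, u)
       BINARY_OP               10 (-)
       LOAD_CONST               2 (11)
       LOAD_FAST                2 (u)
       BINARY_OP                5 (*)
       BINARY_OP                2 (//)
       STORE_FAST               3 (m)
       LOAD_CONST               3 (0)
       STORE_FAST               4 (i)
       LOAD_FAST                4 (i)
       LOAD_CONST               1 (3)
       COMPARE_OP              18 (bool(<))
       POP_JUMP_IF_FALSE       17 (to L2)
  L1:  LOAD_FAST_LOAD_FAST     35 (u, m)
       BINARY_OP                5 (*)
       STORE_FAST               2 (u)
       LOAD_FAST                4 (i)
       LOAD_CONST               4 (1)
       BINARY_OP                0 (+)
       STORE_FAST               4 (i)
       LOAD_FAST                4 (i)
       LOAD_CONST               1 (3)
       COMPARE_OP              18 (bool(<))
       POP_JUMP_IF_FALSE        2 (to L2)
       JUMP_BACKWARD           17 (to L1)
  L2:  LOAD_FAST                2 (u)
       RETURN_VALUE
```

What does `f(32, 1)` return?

LOAD_CONST → push 3. Stack: [3]
LOAD_FAST a → push 32. Stack: [3, 32]
BINARY_OP + → 3 + 32 = 35. Stack: [35]
STORE_FAST u → u=35. Stack: []
LOAD_FAST_LOAD_FAST a,u → push 32,35. Stack: [32, 35]
BINARY_OP - → 32 - 35 = -3. Stack: [-3]
LOAD_CONST → push 11. Stack: [-3, 11]
LOAD_FAST u → push 35. Stack: [-3, 11, 35]
BINARY_OP * → 11 * 35 = 385. Stack: [-3, 385]
BINARY_OP // → -3 // 385 = -1. Stack: [-1]
STORE_FAST m → m=-1. Stack: []
LOAD_CONST → push 0. Stack: [0]
STORE_FAST i → i=0. Stack: []
LOAD_FAST i → push 0. Stack: [0]
LOAD_CONST → push 3. Stack: [0, 3]
COMPARE_OP bool(<) → 0 vs 3 = True. Stack: [True]
POP_JUMP_IF_FALSE → pop True; no jump. Stack: []
LOAD_FAST_LOAD_FAST u,m → push 35,-1. Stack: [35, -1]
BINARY_OP * → 35 * -1 = -35. Stack: [-35]
STORE_FAST u → u=-35. Stack: []
LOAD_FAST i → push 0. Stack: [0]
LOAD_CONST → push 1. Stack: [0, 1]
BINARY_OP + → 0 + 1 = 1. Stack: [1]
STORE_FAST i → i=1. Stack: []
LOAD_FAST i → push 1. Stack: [1]
LOAD_CONST → push 3. Stack: [1, 3]
COMPARE_OP bool(<) → 1 vs 3 = True. Stack: [True]
POP_JUMP_IF_FALSE → pop True; no jump. Stack: []
LOAD_FAST_LOAD_FAST u,m → push -35,-1. Stack: [-35, -1]
BINARY_OP * → -35 * -1 = 35. Stack: [35]
STORE_FAST u → u=35. Stack: []
LOAD_FAST i → push 1. Stack: [1]
LOAD_CONST → push 1. Stack: [1, 1]
BINARY_OP + → 1 + 1 = 2. Stack: [2]
STORE_FAST i → i=2. Stack: []
LOAD_FAST i → push 2. Stack: [2]
LOAD_CONST → push 3. Stack: [2, 3]
COMPARE_OP bool(<) → 2 vs 3 = True. Stack: [True]
POP_JUMP_IF_FALSE → pop True; no jump. Stack: []
LOAD_FAST_LOAD_FAST u,m → push 35,-1. Stack: [35, -1]
BINARY_OP * → 35 * -1 = -35. Stack: [-35]
STORE_FAST u → u=-35. Stack: []
LOAD_FAST i → push 2. Stack: [2]
LOAD_CONST → push 1. Stack: [2, 1]
BINARY_OP + → 2 + 1 = 3. Stack: [3]
STORE_FAST i → i=3. Stack: []
LOAD_FAST i → push 3. Stack: [3]
LOAD_CONST → push 3. Stack: [3, 3]
COMPARE_OP bool(<) → 3 vs 3 = False. Stack: [False]
POP_JUMP_IF_FALSE → pop False; jump. Stack: []
LOAD_FAST u → push -35. Stack: [-35]
RETURN_VALUE → return -35.

-35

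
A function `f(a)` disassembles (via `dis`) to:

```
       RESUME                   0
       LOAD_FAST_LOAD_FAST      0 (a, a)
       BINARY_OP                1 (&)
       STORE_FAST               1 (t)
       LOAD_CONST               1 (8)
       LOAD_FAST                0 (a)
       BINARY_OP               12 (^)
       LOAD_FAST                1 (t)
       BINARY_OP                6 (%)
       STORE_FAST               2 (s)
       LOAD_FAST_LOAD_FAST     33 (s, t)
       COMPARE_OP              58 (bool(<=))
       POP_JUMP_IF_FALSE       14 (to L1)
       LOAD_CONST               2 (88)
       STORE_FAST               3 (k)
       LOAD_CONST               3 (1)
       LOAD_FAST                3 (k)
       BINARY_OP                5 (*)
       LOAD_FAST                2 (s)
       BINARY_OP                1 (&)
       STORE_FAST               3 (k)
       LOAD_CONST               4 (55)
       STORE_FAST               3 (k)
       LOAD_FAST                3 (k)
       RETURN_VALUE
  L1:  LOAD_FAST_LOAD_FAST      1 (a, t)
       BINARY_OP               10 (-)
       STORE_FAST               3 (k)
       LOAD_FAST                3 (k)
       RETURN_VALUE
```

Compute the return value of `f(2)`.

LOAD_FAST_LOAD_FAST a,a → push 2,2. Stack: [2, 2]
BINARY_OP & → 2 & 2 = 2. Stack: [2]
STORE_FAST t → t=2. Stack: []
LOAD_CONST → push 8. Stack: [8]
LOAD_FAST a → push 2. Stack: [8, 2]
BINARY_OP ^ → 8 ^ 2 = 10. Stack: [10]
LOAD_FAST t → push 2. Stack: [10, 2]
BINARY_OP % → 10 % 2 = 0. Stack: [0]
STORE_FAST s → s=0. Stack: []
LOAD_FAST_LOAD_FAST s,t → push 0,2. Stack: [0, 2]
COMPARE_OP bool(<=) → 0 vs 2 = True. Stack: [True]
POP_JUMP_IF_FALSE → pop True; no jump. Stack: []
LOAD_CONST → push 88. Stack: [88]
STORE_FAST k → k=88. Stack: []
LOAD_CONST → push 1. Stack: [1]
LOAD_FAST k → push 88. Stack: [1, 88]
BINARY_OP * → 1 * 88 = 88. Stack: [88]
LOAD_FAST s → push 0. Stack: [88, 0]
BINARY_OP & → 88 & 0 = 0. Stack: [0]
STORE_FAST k → k=0. Stack: []
LOAD_CONST → push 55. Stack: [55]
STORE_FAST k → k=55. Stack: []
LOAD_FAST k → push 55. Stack: [55]
RETURN_VALUE → return 55.

55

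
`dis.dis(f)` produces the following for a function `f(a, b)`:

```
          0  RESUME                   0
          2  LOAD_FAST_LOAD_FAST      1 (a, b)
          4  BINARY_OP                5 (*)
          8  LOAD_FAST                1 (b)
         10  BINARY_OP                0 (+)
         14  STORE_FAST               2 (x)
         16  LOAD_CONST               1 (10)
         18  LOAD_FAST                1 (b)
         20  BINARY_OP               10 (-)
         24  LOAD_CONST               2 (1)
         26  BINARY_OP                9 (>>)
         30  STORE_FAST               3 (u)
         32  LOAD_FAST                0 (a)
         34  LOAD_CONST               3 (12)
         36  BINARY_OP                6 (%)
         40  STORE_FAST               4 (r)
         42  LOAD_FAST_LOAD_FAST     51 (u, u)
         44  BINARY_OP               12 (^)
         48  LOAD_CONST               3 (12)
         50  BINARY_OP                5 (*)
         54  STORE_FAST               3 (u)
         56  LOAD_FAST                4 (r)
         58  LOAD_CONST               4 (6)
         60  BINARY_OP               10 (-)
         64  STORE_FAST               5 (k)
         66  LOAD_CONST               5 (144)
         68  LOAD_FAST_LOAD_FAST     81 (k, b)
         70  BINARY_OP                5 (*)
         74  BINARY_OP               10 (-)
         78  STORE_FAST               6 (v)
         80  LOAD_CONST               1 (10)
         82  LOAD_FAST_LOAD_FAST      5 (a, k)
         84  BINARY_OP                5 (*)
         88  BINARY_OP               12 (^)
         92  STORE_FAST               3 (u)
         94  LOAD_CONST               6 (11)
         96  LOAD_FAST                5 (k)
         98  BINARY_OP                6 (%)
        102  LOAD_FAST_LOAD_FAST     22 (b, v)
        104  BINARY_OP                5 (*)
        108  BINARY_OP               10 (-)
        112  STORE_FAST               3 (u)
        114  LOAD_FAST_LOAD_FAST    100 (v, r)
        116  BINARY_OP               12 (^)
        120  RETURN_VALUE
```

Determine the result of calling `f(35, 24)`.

19

LOAD_FAST_LOAD_FAST a,b → push 35,24. Stack: [35, 24]
BINARY_OP * → 35 * 24 = 840. Stack: [840]
LOAD_FAST b → push 24. Stack: [840, 24]
BINARY_OP + → 840 + 24 = 864. Stack: [864]
STORE_FAST x → x=864. Stack: []
LOAD_CONST → push 10. Stack: [10]
LOAD_FAST b → push 24. Stack: [10, 24]
BINARY_OP - → 10 - 24 = -14. Stack: [-14]
LOAD_CONST → push 1. Stack: [-14, 1]
BINARY_OP >> → -14 >> 1 = -7. Stack: [-7]
STORE_FAST u → u=-7. Stack: []
LOAD_FAST a → push 35. Stack: [35]
LOAD_CONST → push 12. Stack: [35, 12]
BINARY_OP % → 35 % 12 = 11. Stack: [11]
STORE_FAST r → r=11. Stack: []
LOAD_FAST_LOAD_FAST u,u → push -7,-7. Stack: [-7, -7]
BINARY_OP ^ → -7 ^ -7 = 0. Stack: [0]
LOAD_CONST → push 12. Stack: [0, 12]
BINARY_OP * → 0 * 12 = 0. Stack: [0]
STORE_FAST u → u=0. Stack: []
LOAD_FAST r → push 11. Stack: [11]
LOAD_CONST → push 6. Stack: [11, 6]
BINARY_OP - → 11 - 6 = 5. Stack: [5]
STORE_FAST k → k=5. Stack: []
LOAD_CONST → push 144. Stack: [144]
LOAD_FAST_LOAD_FAST k,b → push 5,24. Stack: [144, 5, 24]
BINARY_OP * → 5 * 24 = 120. Stack: [144, 120]
BINARY_OP - → 144 - 120 = 24. Stack: [24]
STORE_FAST v → v=24. Stack: []
LOAD_CONST → push 10. Stack: [10]
LOAD_FAST_LOAD_FAST a,k → push 35,5. Stack: [10, 35, 5]
BINARY_OP * → 35 * 5 = 175. Stack: [10, 175]
BINARY_OP ^ → 10 ^ 175 = 165. Stack: [165]
STORE_FAST u → u=165. Stack: []
LOAD_CONST → push 11. Stack: [11]
LOAD_FAST k → push 5. Stack: [11, 5]
BINARY_OP % → 11 % 5 = 1. Stack: [1]
LOAD_FAST_LOAD_FAST b,v → push 24,24. Stack: [1, 24, 24]
BINARY_OP * → 24 * 24 = 576. Stack: [1, 576]
BINARY_OP - → 1 - 576 = -575. Stack: [-575]
STORE_FAST u → u=-575. Stack: []
LOAD_FAST_LOAD_FAST v,r → push 24,11. Stack: [24, 11]
BINARY_OP ^ → 24 ^ 11 = 19. Stack: [19]
RETURN_VALUE → return 19.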